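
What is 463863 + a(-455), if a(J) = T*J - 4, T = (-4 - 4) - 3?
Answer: 468864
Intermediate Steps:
T = -11 (T = -8 - 3 = -11)
a(J) = -4 - 11*J (a(J) = -11*J - 4 = -4 - 11*J)
463863 + a(-455) = 463863 + (-4 - 11*(-455)) = 463863 + (-4 + 5005) = 463863 + 5001 = 468864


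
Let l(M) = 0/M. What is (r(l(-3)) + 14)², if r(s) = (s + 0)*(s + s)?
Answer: 196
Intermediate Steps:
l(M) = 0
r(s) = 2*s² (r(s) = s*(2*s) = 2*s²)
(r(l(-3)) + 14)² = (2*0² + 14)² = (2*0 + 14)² = (0 + 14)² = 14² = 196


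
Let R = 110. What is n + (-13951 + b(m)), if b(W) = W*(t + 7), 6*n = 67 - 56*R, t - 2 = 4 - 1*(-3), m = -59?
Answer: -31821/2 ≈ -15911.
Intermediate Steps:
t = 9 (t = 2 + (4 - 1*(-3)) = 2 + (4 + 3) = 2 + 7 = 9)
n = -2031/2 (n = (67 - 56*110)/6 = (67 - 6160)/6 = (⅙)*(-6093) = -2031/2 ≈ -1015.5)
b(W) = 16*W (b(W) = W*(9 + 7) = W*16 = 16*W)
n + (-13951 + b(m)) = -2031/2 + (-13951 + 16*(-59)) = -2031/2 + (-13951 - 944) = -2031/2 - 14895 = -31821/2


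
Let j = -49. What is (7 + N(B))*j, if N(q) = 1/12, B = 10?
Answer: -4165/12 ≈ -347.08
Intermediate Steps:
N(q) = 1/12
(7 + N(B))*j = (7 + 1/12)*(-49) = (85/12)*(-49) = -4165/12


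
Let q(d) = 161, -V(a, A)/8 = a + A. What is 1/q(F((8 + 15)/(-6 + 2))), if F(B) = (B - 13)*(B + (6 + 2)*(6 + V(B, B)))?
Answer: 1/161 ≈ 0.0062112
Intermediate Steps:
V(a, A) = -8*A - 8*a (V(a, A) = -8*(a + A) = -8*(A + a) = -8*A - 8*a)
F(B) = (-13 + B)*(48 - 127*B) (F(B) = (B - 13)*(B + (6 + 2)*(6 + (-8*B - 8*B))) = (-13 + B)*(B + 8*(6 - 16*B)) = (-13 + B)*(B + (48 - 128*B)) = (-13 + B)*(48 - 127*B))
1/q(F((8 + 15)/(-6 + 2))) = 1/161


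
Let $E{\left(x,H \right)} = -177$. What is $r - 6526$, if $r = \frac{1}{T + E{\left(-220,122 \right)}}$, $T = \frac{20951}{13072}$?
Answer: $- \frac{14962780190}{2292793} \approx -6526.0$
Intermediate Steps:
$T = \frac{20951}{13072}$ ($T = 20951 \cdot \frac{1}{13072} = \frac{20951}{13072} \approx 1.6027$)
$r = - \frac{13072}{2292793}$ ($r = \frac{1}{\frac{20951}{13072} - 177} = \frac{1}{- \frac{2292793}{13072}} = - \frac{13072}{2292793} \approx -0.0057013$)
$r - 6526 = - \frac{13072}{2292793} - 6526 = - \frac{14962780190}{2292793}$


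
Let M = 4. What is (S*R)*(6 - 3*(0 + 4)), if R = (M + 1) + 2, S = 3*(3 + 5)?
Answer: -1008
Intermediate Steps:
S = 24 (S = 3*8 = 24)
R = 7 (R = (4 + 1) + 2 = 5 + 2 = 7)
(S*R)*(6 - 3*(0 + 4)) = (24*7)*(6 - 3*(0 + 4)) = 168*(6 - 3*4) = 168*(6 - 12) = 168*(-6) = -1008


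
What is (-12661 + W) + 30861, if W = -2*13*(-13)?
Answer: 18538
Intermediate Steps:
W = 338 (W = -1*26*(-13) = -26*(-13) = 338)
(-12661 + W) + 30861 = (-12661 + 338) + 30861 = -12323 + 30861 = 18538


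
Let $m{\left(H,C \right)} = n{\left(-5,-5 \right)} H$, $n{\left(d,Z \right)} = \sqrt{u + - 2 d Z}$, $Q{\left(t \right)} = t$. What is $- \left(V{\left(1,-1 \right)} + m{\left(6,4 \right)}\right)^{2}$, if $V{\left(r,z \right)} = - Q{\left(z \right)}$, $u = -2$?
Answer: $1871 - 24 i \sqrt{13} \approx 1871.0 - 86.533 i$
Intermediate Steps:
$V{\left(r,z \right)} = - z$
$n{\left(d,Z \right)} = \sqrt{-2 - 2 Z d}$ ($n{\left(d,Z \right)} = \sqrt{-2 + - 2 d Z} = \sqrt{-2 - 2 Z d}$)
$m{\left(H,C \right)} = 2 i H \sqrt{13}$ ($m{\left(H,C \right)} = \sqrt{-2 - \left(-10\right) \left(-5\right)} H = \sqrt{-2 - 50} H = \sqrt{-52} H = 2 i \sqrt{13} H = 2 i H \sqrt{13}$)
$- \left(V{\left(1,-1 \right)} + m{\left(6,4 \right)}\right)^{2} = - \left(\left(-1\right) \left(-1\right) + 2 i 6 \sqrt{13}\right)^{2} = - \left(1 + 12 i \sqrt{13}\right)^{2}$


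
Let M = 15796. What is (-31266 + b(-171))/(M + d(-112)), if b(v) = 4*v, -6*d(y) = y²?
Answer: -47925/20558 ≈ -2.3312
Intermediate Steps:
d(y) = -y²/6
(-31266 + b(-171))/(M + d(-112)) = (-31266 + 4*(-171))/(15796 - ⅙*(-112)²) = (-31266 - 684)/(15796 - ⅙*12544) = -31950/(15796 - 6272/3) = -31950/41116/3 = -31950*3/41116 = -47925/20558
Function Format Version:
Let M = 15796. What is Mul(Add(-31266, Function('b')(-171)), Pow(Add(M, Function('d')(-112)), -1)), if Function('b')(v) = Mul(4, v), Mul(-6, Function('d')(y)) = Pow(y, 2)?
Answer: Rational(-47925, 20558) ≈ -2.3312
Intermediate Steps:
Function('d')(y) = Mul(Rational(-1, 6), Pow(y, 2))
Mul(Add(-31266, Function('b')(-171)), Pow(Add(M, Function('d')(-112)), -1)) = Mul(Add(-31266, Mul(4, -171)), Pow(Add(15796, Mul(Rational(-1, 6), Pow(-112, 2))), -1)) = Mul(Add(-31266, -684), Pow(Add(15796, Mul(Rational(-1, 6), 12544)), -1)) = Mul(-31950, Pow(Add(15796, Rational(-6272, 3)), -1)) = Mul(-31950, Pow(Rational(41116, 3), -1)) = Mul(-31950, Rational(3, 41116)) = Rational(-47925, 20558)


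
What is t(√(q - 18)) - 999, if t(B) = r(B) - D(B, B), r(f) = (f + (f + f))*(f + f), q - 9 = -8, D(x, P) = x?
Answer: -1101 - I*√17 ≈ -1101.0 - 4.1231*I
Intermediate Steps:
q = 1 (q = 9 - 8 = 1)
r(f) = 6*f² (r(f) = (f + 2*f)*(2*f) = (3*f)*(2*f) = 6*f²)
t(B) = -B + 6*B² (t(B) = 6*B² - B = -B + 6*B²)
t(√(q - 18)) - 999 = √(1 - 18)*(-1 + 6*√(1 - 18)) - 999 = √(-17)*(-1 + 6*√(-17)) - 999 = (I*√17)*(-1 + 6*(I*√17)) - 999 = (I*√17)*(-1 + 6*I*√17) - 999 = I*√17*(-1 + 6*I*√17) - 999 = -999 + I*√17*(-1 + 6*I*√17)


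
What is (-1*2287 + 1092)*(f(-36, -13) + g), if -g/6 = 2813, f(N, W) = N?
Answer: 20212230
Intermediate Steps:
g = -16878 (g = -6*2813 = -16878)
(-1*2287 + 1092)*(f(-36, -13) + g) = (-1*2287 + 1092)*(-36 - 16878) = (-2287 + 1092)*(-16914) = -1195*(-16914) = 20212230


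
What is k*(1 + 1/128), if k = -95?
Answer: -12255/128 ≈ -95.742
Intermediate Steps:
k*(1 + 1/128) = -95*(1 + 1/128) = -95*129/128 = -12255/128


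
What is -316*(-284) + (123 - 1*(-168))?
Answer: 90035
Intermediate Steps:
-316*(-284) + (123 - 1*(-168)) = 89744 + (123 + 168) = 89744 + 291 = 90035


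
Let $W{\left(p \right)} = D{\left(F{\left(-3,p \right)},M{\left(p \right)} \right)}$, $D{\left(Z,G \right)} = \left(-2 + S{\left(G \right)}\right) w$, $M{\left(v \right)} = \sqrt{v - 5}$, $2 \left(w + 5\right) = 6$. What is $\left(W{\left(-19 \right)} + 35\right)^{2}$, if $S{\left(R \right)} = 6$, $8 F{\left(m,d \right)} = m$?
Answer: $729$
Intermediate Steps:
$w = -2$ ($w = -5 + \frac{1}{2} \cdot 6 = -5 + 3 = -2$)
$F{\left(m,d \right)} = \frac{m}{8}$
$M{\left(v \right)} = \sqrt{-5 + v}$
$D{\left(Z,G \right)} = -8$ ($D{\left(Z,G \right)} = \left(-2 + 6\right) \left(-2\right) = 4 \left(-2\right) = -8$)
$W{\left(p \right)} = -8$
$\left(W{\left(-19 \right)} + 35\right)^{2} = \left(-8 + 35\right)^{2} = 27^{2} = 729$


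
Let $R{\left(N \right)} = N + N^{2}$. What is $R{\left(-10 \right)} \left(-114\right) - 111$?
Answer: $-10371$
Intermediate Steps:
$R{\left(-10 \right)} \left(-114\right) - 111 = - 10 \left(1 - 10\right) \left(-114\right) - 111 = \left(-10\right) \left(-9\right) \left(-114\right) - 111 = 90 \left(-114\right) - 111 = -10260 - 111 = -10371$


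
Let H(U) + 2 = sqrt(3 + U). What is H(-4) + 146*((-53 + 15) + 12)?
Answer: -3798 + I ≈ -3798.0 + 1.0*I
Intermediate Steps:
H(U) = -2 + sqrt(3 + U)
H(-4) + 146*((-53 + 15) + 12) = (-2 + sqrt(3 - 4)) + 146*((-53 + 15) + 12) = (-2 + sqrt(-1)) + 146*(-38 + 12) = (-2 + I) + 146*(-26) = (-2 + I) - 3796 = -3798 + I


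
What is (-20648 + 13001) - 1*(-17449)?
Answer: 9802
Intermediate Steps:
(-20648 + 13001) - 1*(-17449) = -7647 + 17449 = 9802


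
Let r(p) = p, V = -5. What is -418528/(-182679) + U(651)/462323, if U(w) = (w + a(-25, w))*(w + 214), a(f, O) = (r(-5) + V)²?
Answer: 312166139129/84456703317 ≈ 3.6962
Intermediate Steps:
a(f, O) = 100 (a(f, O) = (-5 - 5)² = (-10)² = 100)
U(w) = (100 + w)*(214 + w) (U(w) = (w + 100)*(w + 214) = (100 + w)*(214 + w))
-418528/(-182679) + U(651)/462323 = -418528/(-182679) + (21400 + 651² + 314*651)/462323 = -418528*(-1/182679) + (21400 + 423801 + 204414)*(1/462323) = 418528/182679 + 649615*(1/462323) = 418528/182679 + 649615/462323 = 312166139129/84456703317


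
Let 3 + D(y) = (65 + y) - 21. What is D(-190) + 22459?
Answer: 22310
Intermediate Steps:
D(y) = 41 + y (D(y) = -3 + ((65 + y) - 21) = -3 + (44 + y) = 41 + y)
D(-190) + 22459 = (41 - 190) + 22459 = -149 + 22459 = 22310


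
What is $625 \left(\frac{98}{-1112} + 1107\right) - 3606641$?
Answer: $- \frac{1620640521}{556} \approx -2.9148 \cdot 10^{6}$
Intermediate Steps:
$625 \left(\frac{98}{-1112} + 1107\right) - 3606641 = 625 \left(98 \left(- \frac{1}{1112}\right) + 1107\right) - 3606641 = 625 \left(- \frac{49}{556} + 1107\right) - 3606641 = 625 \cdot \frac{615443}{556} - 3606641 = \frac{384651875}{556} - 3606641 = - \frac{1620640521}{556}$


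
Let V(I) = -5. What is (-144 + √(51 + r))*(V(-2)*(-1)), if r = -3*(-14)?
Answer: -720 + 5*√93 ≈ -671.78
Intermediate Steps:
r = 42
(-144 + √(51 + r))*(V(-2)*(-1)) = (-144 + √(51 + 42))*(-5*(-1)) = (-144 + √93)*5 = -720 + 5*√93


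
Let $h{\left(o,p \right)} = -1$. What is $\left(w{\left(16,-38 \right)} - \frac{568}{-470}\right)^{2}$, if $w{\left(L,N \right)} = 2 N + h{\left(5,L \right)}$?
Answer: $\frac{317231721}{55225} \approx 5744.4$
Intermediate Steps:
$w{\left(L,N \right)} = -1 + 2 N$ ($w{\left(L,N \right)} = 2 N - 1 = -1 + 2 N$)
$\left(w{\left(16,-38 \right)} - \frac{568}{-470}\right)^{2} = \left(\left(-1 + 2 \left(-38\right)\right) - \frac{568}{-470}\right)^{2} = \left(\left(-1 - 76\right) - - \frac{284}{235}\right)^{2} = \left(-77 + \frac{284}{235}\right)^{2} = \left(- \frac{17811}{235}\right)^{2} = \frac{317231721}{55225}$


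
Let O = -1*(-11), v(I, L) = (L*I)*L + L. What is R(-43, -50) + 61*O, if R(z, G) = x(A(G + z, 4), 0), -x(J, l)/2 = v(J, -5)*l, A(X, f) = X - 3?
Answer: 671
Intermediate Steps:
A(X, f) = -3 + X
v(I, L) = L + I*L**2 (v(I, L) = (I*L)*L + L = I*L**2 + L = L + I*L**2)
x(J, l) = -2*l*(-5 + 25*J) (x(J, l) = -2*(-5*(1 + J*(-5)))*l = -2*(-5*(1 - 5*J))*l = -2*(-5 + 25*J)*l = -2*l*(-5 + 25*J))
R(z, G) = 0 (R(z, G) = 10*0*(1 - 5*(-3 + (G + z))) = 10*0*(1 - 5*(-3 + G + z)) = 10*0*(1 + (15 - 5*G - 5*z)) = 10*0*(16 - 5*G - 5*z) = 0)
O = 11
R(-43, -50) + 61*O = 0 + 61*11 = 0 + 671 = 671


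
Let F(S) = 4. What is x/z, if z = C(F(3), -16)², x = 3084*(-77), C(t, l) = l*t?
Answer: -59367/1024 ≈ -57.976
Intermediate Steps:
x = -237468
z = 4096 (z = (-16*4)² = (-64)² = 4096)
x/z = -237468/4096 = -237468*1/4096 = -59367/1024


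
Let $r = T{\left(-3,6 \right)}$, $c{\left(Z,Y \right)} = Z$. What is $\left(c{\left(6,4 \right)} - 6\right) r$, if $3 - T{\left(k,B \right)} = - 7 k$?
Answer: $0$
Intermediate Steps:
$T{\left(k,B \right)} = 3 + 7 k$ ($T{\left(k,B \right)} = 3 - - 7 k = 3 + 7 k$)
$r = -18$ ($r = 3 + 7 \left(-3\right) = 3 - 21 = -18$)
$\left(c{\left(6,4 \right)} - 6\right) r = \left(6 - 6\right) \left(-18\right) = 0 \left(-18\right) = 0$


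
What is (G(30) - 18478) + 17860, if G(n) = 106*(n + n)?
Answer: 5742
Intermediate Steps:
G(n) = 212*n (G(n) = 106*(2*n) = 212*n)
(G(30) - 18478) + 17860 = (212*30 - 18478) + 17860 = (6360 - 18478) + 17860 = -12118 + 17860 = 5742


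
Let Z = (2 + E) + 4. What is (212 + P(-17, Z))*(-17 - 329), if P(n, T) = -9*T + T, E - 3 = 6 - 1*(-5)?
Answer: -17992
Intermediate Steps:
E = 14 (E = 3 + (6 - 1*(-5)) = 3 + (6 + 5) = 3 + 11 = 14)
Z = 20 (Z = (2 + 14) + 4 = 16 + 4 = 20)
P(n, T) = -8*T
(212 + P(-17, Z))*(-17 - 329) = (212 - 8*20)*(-17 - 329) = (212 - 160)*(-346) = 52*(-346) = -17992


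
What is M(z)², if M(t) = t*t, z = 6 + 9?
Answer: 50625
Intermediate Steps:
z = 15
M(t) = t²
M(z)² = (15²)² = 225² = 50625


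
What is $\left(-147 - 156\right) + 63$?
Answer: $-240$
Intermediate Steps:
$\left(-147 - 156\right) + 63 = -303 + 63 = -240$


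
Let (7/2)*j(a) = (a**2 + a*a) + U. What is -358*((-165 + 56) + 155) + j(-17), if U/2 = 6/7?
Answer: -798816/49 ≈ -16302.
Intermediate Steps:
U = 12/7 (U = 2*(6/7) = 12/7 ≈ 1.7143)
j(a) = 24/49 + 4*a**2/7 (j(a) = 2*((a**2 + a*a) + 12/7)/7 = 2*((a**2 + a**2) + 12/7)/7 = 2*(2*a**2 + 12/7)/7 = 2*(12/7 + 2*a**2)/7 = 24/49 + 4*a**2/7)
-358*((-165 + 56) + 155) + j(-17) = -358*((-165 + 56) + 155) + (24/49 + (4/7)*(-17)**2) = -358*(-109 + 155) + (24/49 + (4/7)*289) = -358*46 + (24/49 + 1156/7) = -16468 + 8116/49 = -798816/49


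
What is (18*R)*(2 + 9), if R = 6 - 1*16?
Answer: -1980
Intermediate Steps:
R = -10 (R = 6 - 16 = -10)
(18*R)*(2 + 9) = (18*(-10))*(2 + 9) = -180*11 = -1980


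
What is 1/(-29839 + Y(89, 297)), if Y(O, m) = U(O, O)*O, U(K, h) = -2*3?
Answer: -1/30373 ≈ -3.2924e-5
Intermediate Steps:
U(K, h) = -6
Y(O, m) = -6*O
1/(-29839 + Y(89, 297)) = 1/(-29839 - 6*89) = 1/(-29839 - 534) = 1/(-30373) = -1/30373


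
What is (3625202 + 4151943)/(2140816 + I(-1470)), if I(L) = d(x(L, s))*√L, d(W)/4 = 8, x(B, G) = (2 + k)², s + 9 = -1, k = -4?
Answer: 1040589778145/286443415696 - 54440015*I*√30/143221707848 ≈ 3.6328 - 0.0020819*I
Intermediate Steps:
s = -10 (s = -9 - 1 = -10)
x(B, G) = 4 (x(B, G) = (2 - 4)² = (-2)² = 4)
d(W) = 32 (d(W) = 4*8 = 32)
I(L) = 32*√L
(3625202 + 4151943)/(2140816 + I(-1470)) = (3625202 + 4151943)/(2140816 + 32*√(-1470)) = 7777145/(2140816 + 32*(7*I*√30)) = 7777145/(2140816 + 224*I*√30)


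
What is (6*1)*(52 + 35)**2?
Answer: 45414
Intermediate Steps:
(6*1)*(52 + 35)**2 = 6*87**2 = 6*7569 = 45414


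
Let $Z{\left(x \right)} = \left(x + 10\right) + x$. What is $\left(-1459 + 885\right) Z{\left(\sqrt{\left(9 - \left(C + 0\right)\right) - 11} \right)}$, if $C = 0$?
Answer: $-5740 - 1148 i \sqrt{2} \approx -5740.0 - 1623.5 i$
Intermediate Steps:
$Z{\left(x \right)} = 10 + 2 x$ ($Z{\left(x \right)} = \left(10 + x\right) + x = 10 + 2 x$)
$\left(-1459 + 885\right) Z{\left(\sqrt{\left(9 - \left(C + 0\right)\right) - 11} \right)} = \left(-1459 + 885\right) \left(10 + 2 \sqrt{\left(9 - \left(0 + 0\right)\right) - 11}\right) = - 574 \left(10 + 2 \sqrt{\left(9 - 0\right) - 11}\right) = - 574 \left(10 + 2 \sqrt{\left(9 + 0\right) - 11}\right) = - 574 \left(10 + 2 \sqrt{9 - 11}\right) = - 574 \left(10 + 2 \sqrt{-2}\right) = - 574 \left(10 + 2 i \sqrt{2}\right) = -5740 - 1148 i \sqrt{2}$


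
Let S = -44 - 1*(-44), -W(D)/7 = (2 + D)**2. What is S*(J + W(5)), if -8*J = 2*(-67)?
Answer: 0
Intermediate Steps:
W(D) = -7*(2 + D)**2
J = 67/4 (J = -(-67)/4 = -1/8*(-134) = 67/4 ≈ 16.750)
S = 0 (S = -44 + 44 = 0)
S*(J + W(5)) = 0*(67/4 - 7*(2 + 5)**2) = 0*(67/4 - 7*7**2) = 0*(67/4 - 7*49) = 0*(67/4 - 343) = 0*(-1305/4) = 0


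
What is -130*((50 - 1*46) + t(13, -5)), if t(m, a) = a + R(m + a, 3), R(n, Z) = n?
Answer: -910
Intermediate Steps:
t(m, a) = m + 2*a (t(m, a) = a + (m + a) = a + (a + m) = m + 2*a)
-130*((50 - 1*46) + t(13, -5)) = -130*((50 - 1*46) + (13 + 2*(-5))) = -130*((50 - 46) + (13 - 10)) = -130*(4 + 3) = -130*7 = -910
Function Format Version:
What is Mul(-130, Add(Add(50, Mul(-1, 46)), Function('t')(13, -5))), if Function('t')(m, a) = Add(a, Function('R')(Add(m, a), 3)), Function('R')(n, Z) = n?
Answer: -910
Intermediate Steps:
Function('t')(m, a) = Add(m, Mul(2, a)) (Function('t')(m, a) = Add(a, Add(m, a)) = Add(a, Add(a, m)) = Add(m, Mul(2, a)))
Mul(-130, Add(Add(50, Mul(-1, 46)), Function('t')(13, -5))) = Mul(-130, Add(Add(50, Mul(-1, 46)), Add(13, Mul(2, -5)))) = Mul(-130, Add(Add(50, -46), Add(13, -10))) = Mul(-130, Add(4, 3)) = Mul(-130, 7) = -910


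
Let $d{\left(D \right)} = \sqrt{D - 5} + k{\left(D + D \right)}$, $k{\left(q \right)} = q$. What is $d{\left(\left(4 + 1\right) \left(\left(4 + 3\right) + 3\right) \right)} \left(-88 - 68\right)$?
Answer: $-15600 - 468 \sqrt{5} \approx -16646.0$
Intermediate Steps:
$d{\left(D \right)} = \sqrt{-5 + D} + 2 D$ ($d{\left(D \right)} = \sqrt{D - 5} + \left(D + D\right) = \sqrt{-5 + D} + 2 D$)
$d{\left(\left(4 + 1\right) \left(\left(4 + 3\right) + 3\right) \right)} \left(-88 - 68\right) = \left(\sqrt{-5 + \left(4 + 1\right) \left(\left(4 + 3\right) + 3\right)} + 2 \left(4 + 1\right) \left(\left(4 + 3\right) + 3\right)\right) \left(-88 - 68\right) = \left(\sqrt{-5 + 5 \left(7 + 3\right)} + 2 \cdot 5 \left(7 + 3\right)\right) \left(-156\right) = \left(\sqrt{-5 + 5 \cdot 10} + 2 \cdot 5 \cdot 10\right) \left(-156\right) = \left(\sqrt{-5 + 50} + 2 \cdot 50\right) \left(-156\right) = \left(\sqrt{45} + 100\right) \left(-156\right) = \left(3 \sqrt{5} + 100\right) \left(-156\right) = \left(100 + 3 \sqrt{5}\right) \left(-156\right) = -15600 - 468 \sqrt{5}$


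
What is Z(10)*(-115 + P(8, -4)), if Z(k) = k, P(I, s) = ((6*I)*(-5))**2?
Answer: 574850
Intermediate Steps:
P(I, s) = 900*I**2 (P(I, s) = (-30*I)**2 = 900*I**2)
Z(10)*(-115 + P(8, -4)) = 10*(-115 + 900*8**2) = 10*(-115 + 900*64) = 10*(-115 + 57600) = 10*57485 = 574850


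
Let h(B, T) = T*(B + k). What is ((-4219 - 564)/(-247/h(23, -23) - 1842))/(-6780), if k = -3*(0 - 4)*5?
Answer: -9130747/23839368180 ≈ -0.00038301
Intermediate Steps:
k = 60 (k = -3*(-4)*5 = 12*5 = 60)
h(B, T) = T*(60 + B) (h(B, T) = T*(B + 60) = T*(60 + B))
((-4219 - 564)/(-247/h(23, -23) - 1842))/(-6780) = ((-4219 - 564)/(-247*(-1/(23*(60 + 23))) - 1842))/(-6780) = -4783/(-247/((-23*83)) - 1842)*(-1/6780) = -4783/(-247/(-1909) - 1842)*(-1/6780) = -4783/(-247*(-1/1909) - 1842)*(-1/6780) = -4783/(247/1909 - 1842)*(-1/6780) = -4783/(-3516131/1909)*(-1/6780) = -4783*(-1909/3516131)*(-1/6780) = (9130747/3516131)*(-1/6780) = -9130747/23839368180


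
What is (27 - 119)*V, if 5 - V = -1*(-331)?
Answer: 29992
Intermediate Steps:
V = -326 (V = 5 - (-1)*(-331) = 5 - 1*331 = 5 - 331 = -326)
(27 - 119)*V = (27 - 119)*(-326) = -92*(-326) = 29992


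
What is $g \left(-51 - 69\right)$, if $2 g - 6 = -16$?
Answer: $600$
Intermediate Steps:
$g = -5$ ($g = 3 + \frac{1}{2} \left(-16\right) = 3 - 8 = -5$)
$g \left(-51 - 69\right) = - 5 \left(-51 - 69\right) = \left(-5\right) \left(-120\right) = 600$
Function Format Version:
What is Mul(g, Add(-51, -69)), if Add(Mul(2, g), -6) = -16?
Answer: 600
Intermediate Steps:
g = -5 (g = Add(3, Mul(Rational(1, 2), -16)) = Add(3, -8) = -5)
Mul(g, Add(-51, -69)) = Mul(-5, Add(-51, -69)) = Mul(-5, -120) = 600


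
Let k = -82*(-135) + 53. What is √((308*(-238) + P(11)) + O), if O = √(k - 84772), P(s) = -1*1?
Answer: √(-73305 + I*√73649) ≈ 0.5012 + 270.75*I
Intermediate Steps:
k = 11123 (k = 11070 + 53 = 11123)
P(s) = -1
O = I*√73649 (O = √(11123 - 84772) = √(-73649) = I*√73649 ≈ 271.38*I)
√((308*(-238) + P(11)) + O) = √((308*(-238) - 1) + I*√73649) = √((-73304 - 1) + I*√73649) = √(-73305 + I*√73649)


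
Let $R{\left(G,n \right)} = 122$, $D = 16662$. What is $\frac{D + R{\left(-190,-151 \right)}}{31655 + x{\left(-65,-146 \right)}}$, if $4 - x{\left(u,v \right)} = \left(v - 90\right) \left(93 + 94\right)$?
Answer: $\frac{16784}{75791} \approx 0.22145$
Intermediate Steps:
$x{\left(u,v \right)} = 16834 - 187 v$ ($x{\left(u,v \right)} = 4 - \left(v - 90\right) \left(93 + 94\right) = 4 - \left(-90 + v\right) 187 = 4 - \left(-16830 + 187 v\right) = 16834 - 187 v$)
$\frac{D + R{\left(-190,-151 \right)}}{31655 + x{\left(-65,-146 \right)}} = \frac{16662 + 122}{31655 + \left(16834 - -27302\right)} = \frac{16784}{31655 + \left(16834 + 27302\right)} = \frac{16784}{31655 + 44136} = \frac{16784}{75791}$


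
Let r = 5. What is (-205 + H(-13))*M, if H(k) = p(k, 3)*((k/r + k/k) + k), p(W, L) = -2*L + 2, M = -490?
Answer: 71834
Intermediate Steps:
p(W, L) = 2 - 2*L
H(k) = -4 - 24*k/5 (H(k) = (2 - 2*3)*((k/5 + k/k) + k) = (2 - 6)*((k*(⅕) + 1) + k) = -4*((k/5 + 1) + k) = -4*((1 + k/5) + k) = -4*(1 + 6*k/5) = -4 - 24*k/5)
(-205 + H(-13))*M = (-205 + (-4 - 24/5*(-13)))*(-490) = (-205 + (-4 + 312/5))*(-490) = (-205 + 292/5)*(-490) = -733/5*(-490) = 71834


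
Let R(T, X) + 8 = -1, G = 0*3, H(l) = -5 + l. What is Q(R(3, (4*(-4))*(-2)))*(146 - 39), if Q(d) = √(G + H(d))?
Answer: 107*I*√14 ≈ 400.36*I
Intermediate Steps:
G = 0
R(T, X) = -9 (R(T, X) = -8 - 1 = -9)
Q(d) = √(-5 + d) (Q(d) = √(0 + (-5 + d)) = √(-5 + d))
Q(R(3, (4*(-4))*(-2)))*(146 - 39) = √(-5 - 9)*(146 - 39) = √(-14)*107 = (I*√14)*107 = 107*I*√14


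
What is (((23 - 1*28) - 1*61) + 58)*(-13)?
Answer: 104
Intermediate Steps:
(((23 - 1*28) - 1*61) + 58)*(-13) = (((23 - 28) - 61) + 58)*(-13) = ((-5 - 61) + 58)*(-13) = (-66 + 58)*(-13) = -8*(-13) = 104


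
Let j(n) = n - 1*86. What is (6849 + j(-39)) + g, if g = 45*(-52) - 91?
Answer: 4293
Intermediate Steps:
g = -2431 (g = -2340 - 91 = -2431)
j(n) = -86 + n (j(n) = n - 86 = -86 + n)
(6849 + j(-39)) + g = (6849 + (-86 - 39)) - 2431 = (6849 - 125) - 2431 = 6724 - 2431 = 4293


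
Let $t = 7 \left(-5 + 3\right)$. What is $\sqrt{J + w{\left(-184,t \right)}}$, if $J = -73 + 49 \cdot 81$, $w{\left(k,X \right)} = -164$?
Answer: $2 \sqrt{933} \approx 61.09$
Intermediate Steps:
$t = -14$ ($t = 7 \left(-2\right) = -14$)
$J = 3896$ ($J = -73 + 3969 = 3896$)
$\sqrt{J + w{\left(-184,t \right)}} = \sqrt{3896 - 164} = \sqrt{3732} = 2 \sqrt{933}$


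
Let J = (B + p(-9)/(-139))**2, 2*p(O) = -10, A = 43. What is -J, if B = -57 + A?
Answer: -3767481/19321 ≈ -194.99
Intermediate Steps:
p(O) = -5 (p(O) = (1/2)*(-10) = -5)
B = -14 (B = -57 + 43 = -14)
J = 3767481/19321 (J = (-14 - 5/(-139))**2 = (-14 - 5*(-1/139))**2 = (-14 + 5/139)**2 = (-1941/139)**2 = 3767481/19321 ≈ 194.99)
-J = -1*3767481/19321 = -3767481/19321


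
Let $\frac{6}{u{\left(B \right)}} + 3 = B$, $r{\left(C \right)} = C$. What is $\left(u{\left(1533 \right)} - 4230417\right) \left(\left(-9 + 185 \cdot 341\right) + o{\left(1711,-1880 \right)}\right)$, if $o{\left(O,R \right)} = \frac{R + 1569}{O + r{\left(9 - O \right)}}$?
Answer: $- \frac{612057217490582}{2295} \approx -2.6669 \cdot 10^{11}$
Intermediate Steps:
$o{\left(O,R \right)} = \frac{523}{3} + \frac{R}{9}$ ($o{\left(O,R \right)} = \frac{R + 1569}{O - \left(-9 + O\right)} = \frac{1569 + R}{9} = \left(1569 + R\right) \frac{1}{9} = \frac{523}{3} + \frac{R}{9}$)
$u{\left(B \right)} = \frac{6}{-3 + B}$
$\left(u{\left(1533 \right)} - 4230417\right) \left(\left(-9 + 185 \cdot 341\right) + o{\left(1711,-1880 \right)}\right) = \left(\frac{6}{-3 + 1533} - 4230417\right) \left(\left(-9 + 185 \cdot 341\right) + \left(\frac{523}{3} + \frac{1}{9} \left(-1880\right)\right)\right) = \left(\frac{6}{1530} - 4230417\right) \left(\left(-9 + 63085\right) + \left(\frac{523}{3} - \frac{1880}{9}\right)\right) = \left(6 \cdot \frac{1}{1530} - 4230417\right) \left(63076 - \frac{311}{9}\right) = \left(\frac{1}{255} - 4230417\right) \frac{567373}{9} = \left(- \frac{1078756334}{255}\right) \frac{567373}{9} = - \frac{612057217490582}{2295}$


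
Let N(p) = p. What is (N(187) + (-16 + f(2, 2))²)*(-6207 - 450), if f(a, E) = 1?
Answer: -2742684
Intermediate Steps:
(N(187) + (-16 + f(2, 2))²)*(-6207 - 450) = (187 + (-16 + 1)²)*(-6207 - 450) = (187 + (-15)²)*(-6657) = (187 + 225)*(-6657) = 412*(-6657) = -2742684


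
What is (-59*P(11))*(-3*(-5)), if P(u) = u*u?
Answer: -107085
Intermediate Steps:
P(u) = u²
(-59*P(11))*(-3*(-5)) = (-59*11²)*(-3*(-5)) = -59*121*15 = -7139*15 = -107085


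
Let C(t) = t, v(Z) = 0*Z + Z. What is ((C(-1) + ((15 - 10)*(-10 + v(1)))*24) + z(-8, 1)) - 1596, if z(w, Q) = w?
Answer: -2685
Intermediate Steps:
v(Z) = Z (v(Z) = 0 + Z = Z)
((C(-1) + ((15 - 10)*(-10 + v(1)))*24) + z(-8, 1)) - 1596 = ((-1 + ((15 - 10)*(-10 + 1))*24) - 8) - 1596 = ((-1 + (5*(-9))*24) - 8) - 1596 = ((-1 - 45*24) - 8) - 1596 = ((-1 - 1080) - 8) - 1596 = (-1081 - 8) - 1596 = -1089 - 1596 = -2685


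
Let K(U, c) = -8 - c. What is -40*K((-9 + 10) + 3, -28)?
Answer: -800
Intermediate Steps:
-40*K((-9 + 10) + 3, -28) = -40*(-8 - 1*(-28)) = -40*(-8 + 28) = -40*20 = -800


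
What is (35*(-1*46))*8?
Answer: -12880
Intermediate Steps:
(35*(-1*46))*8 = (35*(-46))*8 = -1610*8 = -12880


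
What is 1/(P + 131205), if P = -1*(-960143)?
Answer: 1/1091348 ≈ 9.1630e-7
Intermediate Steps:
P = 960143
1/(P + 131205) = 1/(960143 + 131205) = 1/1091348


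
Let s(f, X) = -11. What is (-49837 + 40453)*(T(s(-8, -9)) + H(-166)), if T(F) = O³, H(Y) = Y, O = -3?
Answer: 1811112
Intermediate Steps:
T(F) = -27 (T(F) = (-3)³ = -27)
(-49837 + 40453)*(T(s(-8, -9)) + H(-166)) = (-49837 + 40453)*(-27 - 166) = -9384*(-193) = 1811112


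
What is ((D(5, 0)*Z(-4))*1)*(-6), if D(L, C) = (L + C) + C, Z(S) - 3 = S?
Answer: 30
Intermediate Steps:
Z(S) = 3 + S
D(L, C) = L + 2*C (D(L, C) = (C + L) + C = L + 2*C)
((D(5, 0)*Z(-4))*1)*(-6) = (((5 + 2*0)*(3 - 4))*1)*(-6) = (((5 + 0)*(-1))*1)*(-6) = ((5*(-1))*1)*(-6) = -5*1*(-6) = -5*(-6) = 30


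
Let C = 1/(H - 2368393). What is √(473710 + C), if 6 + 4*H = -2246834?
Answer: √451893211767162143/976701 ≈ 688.27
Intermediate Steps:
H = -561710 (H = -3/2 + (¼)*(-2246834) = -3/2 - 1123417/2 = -561710)
C = -1/2930103 (C = 1/(-561710 - 2368393) = 1/(-2930103) = -1/2930103 ≈ -3.4128e-7)
√(473710 + C) = √(473710 - 1/2930103) = √(1388019092129/2930103) = √451893211767162143/976701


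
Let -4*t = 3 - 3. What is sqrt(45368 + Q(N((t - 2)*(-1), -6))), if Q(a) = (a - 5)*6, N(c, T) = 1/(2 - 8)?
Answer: sqrt(45337) ≈ 212.92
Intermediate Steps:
t = 0 (t = -(3 - 3)/4 = -1/4*0 = 0)
N(c, T) = -1/6 (N(c, T) = 1/(-6) = -1/6)
Q(a) = -30 + 6*a (Q(a) = (-5 + a)*6 = -30 + 6*a)
sqrt(45368 + Q(N((t - 2)*(-1), -6))) = sqrt(45368 + (-30 + 6*(-1/6))) = sqrt(45368 + (-30 - 1)) = sqrt(45368 - 31) = sqrt(45337)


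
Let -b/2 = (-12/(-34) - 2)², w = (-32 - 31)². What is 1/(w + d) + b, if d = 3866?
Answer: -12284991/2264315 ≈ -5.4255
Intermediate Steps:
w = 3969 (w = (-63)² = 3969)
b = -1568/289 (b = -2*(-12/(-34) - 2)² = -2*(-12*(-1/34) - 2)² = -2*(6/17 - 2)² = -2*(-28/17)² = -2*784/289 = -1568/289 ≈ -5.4256)
1/(w + d) + b = 1/(3969 + 3866) - 1568/289 = 1/7835 - 1568/289 = -12284991/2264315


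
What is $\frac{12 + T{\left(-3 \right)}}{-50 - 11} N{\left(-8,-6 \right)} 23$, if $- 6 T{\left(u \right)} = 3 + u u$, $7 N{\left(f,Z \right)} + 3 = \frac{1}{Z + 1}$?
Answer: $\frac{736}{427} \approx 1.7237$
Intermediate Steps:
$N{\left(f,Z \right)} = - \frac{3}{7} + \frac{1}{7 \left(1 + Z\right)}$ ($N{\left(f,Z \right)} = - \frac{3}{7} + \frac{1}{7 \left(Z + 1\right)} = - \frac{3}{7} + \frac{1}{7 \left(1 + Z\right)}$)
$T{\left(u \right)} = - \frac{1}{2} - \frac{u^{2}}{6}$ ($T{\left(u \right)} = - \frac{3 + u u}{6} = - \frac{3 + u^{2}}{6} = - \frac{1}{2} - \frac{u^{2}}{6}$)
$\frac{12 + T{\left(-3 \right)}}{-50 - 11} N{\left(-8,-6 \right)} 23 = \frac{12 - \left(\frac{1}{2} + \frac{\left(-3\right)^{2}}{6}\right)}{-50 - 11} \frac{-2 - -18}{7 \left(1 - 6\right)} 23 = \frac{12 - 2}{-61} \frac{-2 + 18}{7 \left(-5\right)} 23 = \left(12 - 2\right) \left(- \frac{1}{61}\right) \frac{1}{7} \left(- \frac{1}{5}\right) 16 \cdot 23 = \left(12 - 2\right) \left(- \frac{1}{61}\right) \left(- \frac{16}{35}\right) 23 = 10 \left(- \frac{1}{61}\right) \left(- \frac{16}{35}\right) 23 = \left(- \frac{10}{61}\right) \left(- \frac{16}{35}\right) 23 = \frac{32}{427} \cdot 23 = \frac{736}{427}$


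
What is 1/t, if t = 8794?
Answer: 1/8794 ≈ 0.00011371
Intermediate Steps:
1/t = 1/8794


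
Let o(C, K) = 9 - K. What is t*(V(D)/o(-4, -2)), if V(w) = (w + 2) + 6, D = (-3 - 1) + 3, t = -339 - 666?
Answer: -7035/11 ≈ -639.54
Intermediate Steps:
t = -1005
D = -1 (D = -4 + 3 = -1)
V(w) = 8 + w (V(w) = (2 + w) + 6 = 8 + w)
t*(V(D)/o(-4, -2)) = -1005*(8 - 1)/(9 - 1*(-2)) = -7035/(9 + 2) = -7035/11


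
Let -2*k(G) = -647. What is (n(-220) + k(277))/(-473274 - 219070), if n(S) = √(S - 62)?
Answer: -647/1384688 - I*√282/692344 ≈ -0.00046725 - 2.4255e-5*I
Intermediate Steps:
n(S) = √(-62 + S)
k(G) = 647/2 (k(G) = -½*(-647) = 647/2)
(n(-220) + k(277))/(-473274 - 219070) = (√(-62 - 220) + 647/2)/(-473274 - 219070) = (√(-282) + 647/2)/(-692344) = (I*√282 + 647/2)*(-1/692344) = (647/2 + I*√282)*(-1/692344) = -647/1384688 - I*√282/692344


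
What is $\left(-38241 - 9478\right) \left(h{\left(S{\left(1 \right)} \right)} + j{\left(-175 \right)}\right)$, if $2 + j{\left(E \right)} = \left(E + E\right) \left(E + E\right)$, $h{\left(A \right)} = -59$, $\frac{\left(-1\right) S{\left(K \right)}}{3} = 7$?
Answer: $-5842666641$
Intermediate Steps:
$S{\left(K \right)} = -21$ ($S{\left(K \right)} = \left(-3\right) 7 = -21$)
$j{\left(E \right)} = -2 + 4 E^{2}$ ($j{\left(E \right)} = -2 + \left(E + E\right) \left(E + E\right) = -2 + 2 E 2 E = -2 + 4 E^{2}$)
$\left(-38241 - 9478\right) \left(h{\left(S{\left(1 \right)} \right)} + j{\left(-175 \right)}\right) = \left(-38241 - 9478\right) \left(-59 - \left(2 - 4 \left(-175\right)^{2}\right)\right) = - 47719 \left(-59 + \left(-2 + 4 \cdot 30625\right)\right) = - 47719 \left(-59 + \left(-2 + 122500\right)\right) = - 47719 \left(-59 + 122498\right) = \left(-47719\right) 122439 = -5842666641$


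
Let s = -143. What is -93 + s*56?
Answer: -8101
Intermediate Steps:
-93 + s*56 = -93 - 143*56 = -93 - 8008 = -8101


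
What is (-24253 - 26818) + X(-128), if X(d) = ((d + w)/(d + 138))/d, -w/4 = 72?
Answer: -2042827/40 ≈ -51071.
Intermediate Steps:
w = -288 (w = -4*72 = -288)
X(d) = (-288 + d)/(d*(138 + d)) (X(d) = ((d - 288)/(d + 138))/d = ((-288 + d)/(138 + d))/d = (-288 + d)/(d*(138 + d)))
(-24253 - 26818) + X(-128) = (-24253 - 26818) + (-288 - 128)/((-128)*(138 - 128)) = -51071 - 1/128*(-416)/10 = -51071 - 1/128*⅒*(-416) = -51071 + 13/40 = -2042827/40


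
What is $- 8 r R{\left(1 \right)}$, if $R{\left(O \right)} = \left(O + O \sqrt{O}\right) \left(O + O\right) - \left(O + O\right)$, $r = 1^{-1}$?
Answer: $-16$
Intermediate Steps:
$r = 1$
$R{\left(O \right)} = - 2 O + 2 O \left(O + O^{\frac{3}{2}}\right)$ ($R{\left(O \right)} = \left(O + O^{\frac{3}{2}}\right) 2 O - 2 O = 2 O \left(O + O^{\frac{3}{2}}\right) - 2 O = - 2 O + 2 O \left(O + O^{\frac{3}{2}}\right)$)
$- 8 r R{\left(1 \right)} = \left(-8\right) 1 \left(\left(-2\right) 1 + 2 \cdot 1^{2} + 2 \cdot 1^{\frac{5}{2}}\right) = - 8 \left(-2 + 2 \cdot 1 + 2 \cdot 1\right) = - 8 \left(-2 + 2 + 2\right) = \left(-8\right) 2 = -16$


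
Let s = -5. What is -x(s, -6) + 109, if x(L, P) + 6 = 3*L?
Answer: 130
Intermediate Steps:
x(L, P) = -6 + 3*L
-x(s, -6) + 109 = -(-6 + 3*(-5)) + 109 = -(-6 - 15) + 109 = -1*(-21) + 109 = 21 + 109 = 130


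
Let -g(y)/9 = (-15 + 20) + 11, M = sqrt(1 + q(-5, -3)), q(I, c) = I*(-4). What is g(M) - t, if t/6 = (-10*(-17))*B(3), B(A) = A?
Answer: -3204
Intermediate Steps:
q(I, c) = -4*I
M = sqrt(21) (M = sqrt(1 - 4*(-5)) = sqrt(1 + 20) = sqrt(21) ≈ 4.5826)
g(y) = -144 (g(y) = -9*((-15 + 20) + 11) = -9*(5 + 11) = -9*16 = -144)
t = 3060 (t = 6*(-10*(-17)*3) = 6*(170*3) = 6*510 = 3060)
g(M) - t = -144 - 1*3060 = -144 - 3060 = -3204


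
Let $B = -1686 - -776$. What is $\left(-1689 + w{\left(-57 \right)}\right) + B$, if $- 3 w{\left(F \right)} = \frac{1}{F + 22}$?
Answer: $- \frac{272894}{105} \approx -2599.0$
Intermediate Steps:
$B = -910$ ($B = -1686 + 776 = -910$)
$w{\left(F \right)} = - \frac{1}{3 \left(22 + F\right)}$ ($w{\left(F \right)} = - \frac{1}{3 \left(F + 22\right)} = - \frac{1}{3 \left(22 + F\right)}$)
$\left(-1689 + w{\left(-57 \right)}\right) + B = \left(-1689 - \frac{1}{66 + 3 \left(-57\right)}\right) - 910 = \left(-1689 - \frac{1}{66 - 171}\right) - 910 = \left(-1689 - \frac{1}{-105}\right) - 910 = \left(-1689 - - \frac{1}{105}\right) - 910 = \left(-1689 + \frac{1}{105}\right) - 910 = - \frac{177344}{105} - 910 = - \frac{272894}{105}$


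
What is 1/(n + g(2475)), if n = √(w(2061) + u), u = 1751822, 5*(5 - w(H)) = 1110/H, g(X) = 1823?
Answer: 1252401/1079621948 - 5*√33072319461/1079621948 ≈ 0.00031781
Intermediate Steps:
w(H) = 5 - 222/H
n = 5*√33072319461/687 (n = √((5 - 222/2061) + 1751822) = √((5 - 222*1/2061) + 1751822) = √((5 - 74/687) + 1751822) = √(3361/687 + 1751822) = √(1203505075/687) = 5*√33072319461/687 ≈ 1323.6)
1/(n + g(2475)) = 1/(5*√33072319461/687 + 1823) = 1/(1823 + 5*√33072319461/687)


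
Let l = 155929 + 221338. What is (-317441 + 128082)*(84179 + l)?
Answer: -87378953114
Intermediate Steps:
l = 377267
(-317441 + 128082)*(84179 + l) = (-317441 + 128082)*(84179 + 377267) = -189359*461446 = -87378953114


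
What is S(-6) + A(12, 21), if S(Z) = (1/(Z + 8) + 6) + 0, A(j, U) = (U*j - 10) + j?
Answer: 521/2 ≈ 260.50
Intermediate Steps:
A(j, U) = -10 + j + U*j (A(j, U) = (-10 + U*j) + j = -10 + j + U*j)
S(Z) = 6 + 1/(8 + Z) (S(Z) = (1/(8 + Z) + 6) + 0 = (6 + 1/(8 + Z)) + 0 = 6 + 1/(8 + Z))
S(-6) + A(12, 21) = (49 + 6*(-6))/(8 - 6) + (-10 + 12 + 21*12) = (49 - 36)/2 + (-10 + 12 + 252) = (½)*13 + 254 = 13/2 + 254 = 521/2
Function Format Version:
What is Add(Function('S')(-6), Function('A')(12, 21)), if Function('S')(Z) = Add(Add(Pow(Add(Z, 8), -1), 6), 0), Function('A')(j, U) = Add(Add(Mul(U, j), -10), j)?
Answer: Rational(521, 2) ≈ 260.50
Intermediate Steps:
Function('A')(j, U) = Add(-10, j, Mul(U, j)) (Function('A')(j, U) = Add(Add(-10, Mul(U, j)), j) = Add(-10, j, Mul(U, j)))
Function('S')(Z) = Add(6, Pow(Add(8, Z), -1)) (Function('S')(Z) = Add(Add(Pow(Add(8, Z), -1), 6), 0) = Add(Add(6, Pow(Add(8, Z), -1)), 0) = Add(6, Pow(Add(8, Z), -1)))
Add(Function('S')(-6), Function('A')(12, 21)) = Add(Mul(Pow(Add(8, -6), -1), Add(49, Mul(6, -6))), Add(-10, 12, Mul(21, 12))) = Add(Mul(Pow(2, -1), Add(49, -36)), Add(-10, 12, 252)) = Add(Mul(Rational(1, 2), 13), 254) = Add(Rational(13, 2), 254) = Rational(521, 2)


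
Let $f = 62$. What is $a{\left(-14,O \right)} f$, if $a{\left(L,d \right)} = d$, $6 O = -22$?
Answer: $- \frac{682}{3} \approx -227.33$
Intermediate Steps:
$O = - \frac{11}{3}$ ($O = \frac{1}{6} \left(-22\right) = - \frac{11}{3} \approx -3.6667$)
$a{\left(-14,O \right)} f = \left(- \frac{11}{3}\right) 62 = - \frac{682}{3}$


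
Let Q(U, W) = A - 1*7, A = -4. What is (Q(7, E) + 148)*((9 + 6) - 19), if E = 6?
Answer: -548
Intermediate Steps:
Q(U, W) = -11 (Q(U, W) = -4 - 1*7 = -4 - 7 = -11)
(Q(7, E) + 148)*((9 + 6) - 19) = (-11 + 148)*((9 + 6) - 19) = 137*(15 - 19) = 137*(-4) = -548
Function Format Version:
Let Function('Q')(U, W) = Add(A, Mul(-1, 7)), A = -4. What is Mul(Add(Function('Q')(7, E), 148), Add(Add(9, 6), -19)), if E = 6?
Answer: -548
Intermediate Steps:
Function('Q')(U, W) = -11 (Function('Q')(U, W) = Add(-4, Mul(-1, 7)) = Add(-4, -7) = -11)
Mul(Add(Function('Q')(7, E), 148), Add(Add(9, 6), -19)) = Mul(Add(-11, 148), Add(Add(9, 6), -19)) = Mul(137, Add(15, -19)) = Mul(137, -4) = -548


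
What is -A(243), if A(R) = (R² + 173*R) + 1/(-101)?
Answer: -10209887/101 ≈ -1.0109e+5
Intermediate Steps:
A(R) = -1/101 + R² + 173*R (A(R) = (R² + 173*R) - 1/101 = -1/101 + R² + 173*R)
-A(243) = -(-1/101 + 243² + 173*243) = -(-1/101 + 59049 + 42039) = -1*10209887/101 = -10209887/101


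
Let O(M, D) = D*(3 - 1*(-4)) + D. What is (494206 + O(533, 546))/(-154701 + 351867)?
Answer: 249287/98583 ≈ 2.5287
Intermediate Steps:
O(M, D) = 8*D (O(M, D) = D*(3 + 4) + D = D*7 + D = 7*D + D = 8*D)
(494206 + O(533, 546))/(-154701 + 351867) = (494206 + 8*546)/(-154701 + 351867) = (494206 + 4368)/197166 = 498574*(1/197166) = 249287/98583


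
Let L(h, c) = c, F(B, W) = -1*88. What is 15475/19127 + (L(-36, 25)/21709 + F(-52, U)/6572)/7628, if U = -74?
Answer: 135817636649409/167870054136212 ≈ 0.80906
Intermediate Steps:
F(B, W) = -88
15475/19127 + (L(-36, 25)/21709 + F(-52, U)/6572)/7628 = 15475/19127 + (25/21709 - 88/6572)/7628 = 15475*(1/19127) + (25*(1/21709) - 88*1/6572)*(1/7628) = 15475/19127 + (25/21709 - 22/1643)*(1/7628) = 15475/19127 - 436523/35667887*1/7628 = 15475/19127 - 436523/272074642036 = 135817636649409/167870054136212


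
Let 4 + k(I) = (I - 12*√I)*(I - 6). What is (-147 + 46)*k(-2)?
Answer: -1212 - 9696*I*√2 ≈ -1212.0 - 13712.0*I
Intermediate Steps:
k(I) = -4 + (-6 + I)*(I - 12*√I) (k(I) = -4 + (I - 12*√I)*(I - 6) = -4 + (I - 12*√I)*(-6 + I) = -4 + (-6 + I)*(I - 12*√I))
(-147 + 46)*k(-2) = (-147 + 46)*(-4 + (-2)² - (-24)*I*√2 - 6*(-2) + 72*√(-2)) = -101*(-4 + 4 - (-24)*I*√2 + 12 + 72*(I*√2)) = -101*(-4 + 4 + 24*I*√2 + 12 + 72*I*√2) = -101*(12 + 96*I*√2) = -1212 - 9696*I*√2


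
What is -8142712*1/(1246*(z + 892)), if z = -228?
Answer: -1017839/103418 ≈ -9.8420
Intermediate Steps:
-8142712*1/(1246*(z + 892)) = -8142712*1/(1246*(-228 + 892)) = -8142712/(1246*664) = -8142712/827344 = -8142712*1/827344 = -1017839/103418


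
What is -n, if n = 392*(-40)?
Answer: 15680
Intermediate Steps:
n = -15680
-n = -1*(-15680) = 15680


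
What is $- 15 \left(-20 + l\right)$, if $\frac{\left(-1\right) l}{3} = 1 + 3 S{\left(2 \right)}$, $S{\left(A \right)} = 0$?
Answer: $345$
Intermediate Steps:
$l = -3$ ($l = - 3 \left(1 + 3 \cdot 0\right) = - 3 \left(1 + 0\right) = \left(-3\right) 1 = -3$)
$- 15 \left(-20 + l\right) = - 15 \left(-20 - 3\right) = \left(-15\right) \left(-23\right) = 345$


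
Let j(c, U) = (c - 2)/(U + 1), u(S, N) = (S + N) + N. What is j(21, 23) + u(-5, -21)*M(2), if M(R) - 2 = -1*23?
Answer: 23707/24 ≈ 987.79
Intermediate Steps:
u(S, N) = S + 2*N (u(S, N) = (N + S) + N = S + 2*N)
j(c, U) = (-2 + c)/(1 + U)
M(R) = -21 (M(R) = 2 - 1*23 = 2 - 23 = -21)
j(21, 23) + u(-5, -21)*M(2) = (-2 + 21)/(1 + 23) + (-5 + 2*(-21))*(-21) = 19/24 + (-5 - 42)*(-21) = (1/24)*19 - 47*(-21) = 19/24 + 987 = 23707/24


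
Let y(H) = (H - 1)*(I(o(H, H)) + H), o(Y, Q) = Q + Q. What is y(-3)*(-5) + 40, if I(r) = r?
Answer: -140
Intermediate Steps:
o(Y, Q) = 2*Q
y(H) = 3*H*(-1 + H) (y(H) = (H - 1)*(2*H + H) = (-1 + H)*(3*H) = 3*H*(-1 + H))
y(-3)*(-5) + 40 = (3*(-3)*(-1 - 3))*(-5) + 40 = (3*(-3)*(-4))*(-5) + 40 = 36*(-5) + 40 = -180 + 40 = -140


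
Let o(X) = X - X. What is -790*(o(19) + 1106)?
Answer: -873740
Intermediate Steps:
o(X) = 0
-790*(o(19) + 1106) = -790*(0 + 1106) = -790*1106 = -873740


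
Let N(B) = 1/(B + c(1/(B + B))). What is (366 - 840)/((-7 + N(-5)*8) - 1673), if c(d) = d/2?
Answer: 23937/84920 ≈ 0.28188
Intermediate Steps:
c(d) = d/2 (c(d) = d*(½) = d/2)
N(B) = 1/(B + 1/(4*B)) (N(B) = 1/(B + 1/(2*(B + B))) = 1/(B + 1/(2*((2*B)))) = 1/(B + (1/(2*B))/2) = 1/(B + 1/(4*B)))
(366 - 840)/((-7 + N(-5)*8) - 1673) = (366 - 840)/((-7 + (4*(-5)/(1 + 4*(-5)²))*8) - 1673) = -474/((-7 + (4*(-5)/(1 + 4*25))*8) - 1673) = -474/((-7 + (4*(-5)/(1 + 100))*8) - 1673) = -474/((-7 + (4*(-5)/101)*8) - 1673) = -474/((-7 + (4*(-5)*(1/101))*8) - 1673) = -474/((-7 - 20/101*8) - 1673) = -474/((-7 - 160/101) - 1673) = -474/(-867/101 - 1673) = -474/(-169840/101) = -474*(-101/169840) = 23937/84920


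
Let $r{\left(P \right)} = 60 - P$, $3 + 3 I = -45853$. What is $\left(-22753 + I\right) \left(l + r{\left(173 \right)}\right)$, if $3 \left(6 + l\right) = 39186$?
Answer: $- \frac{1476990445}{3} \approx -4.9233 \cdot 10^{8}$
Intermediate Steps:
$I = - \frac{45856}{3}$ ($I = -1 + \frac{1}{3} \left(-45853\right) = -1 - \frac{45853}{3} = - \frac{45856}{3} \approx -15285.0$)
$l = 13056$ ($l = -6 + \frac{1}{3} \cdot 39186 = -6 + 13062 = 13056$)
$\left(-22753 + I\right) \left(l + r{\left(173 \right)}\right) = \left(-22753 - \frac{45856}{3}\right) \left(13056 + \left(60 - 173\right)\right) = - \frac{114115 \left(13056 + \left(60 - 173\right)\right)}{3} = - \frac{114115 \left(13056 - 113\right)}{3} = \left(- \frac{114115}{3}\right) 12943 = - \frac{1476990445}{3}$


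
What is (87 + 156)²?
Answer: 59049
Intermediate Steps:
(87 + 156)² = 243² = 59049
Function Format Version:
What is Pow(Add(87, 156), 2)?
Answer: 59049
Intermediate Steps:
Pow(Add(87, 156), 2) = Pow(243, 2) = 59049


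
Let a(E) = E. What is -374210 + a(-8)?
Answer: -374218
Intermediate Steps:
-374210 + a(-8) = -374210 - 8 = -374218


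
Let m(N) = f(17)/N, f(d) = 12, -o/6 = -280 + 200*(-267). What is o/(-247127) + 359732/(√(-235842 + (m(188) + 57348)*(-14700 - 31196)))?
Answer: -322080/247127 - 179866*I*√646079135354/20619546873 ≈ -1.3033 - 7.0115*I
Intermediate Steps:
o = 322080 (o = -6*(-280 + 200*(-267)) = -6*(-280 - 53400) = -6*(-53680) = 322080)
m(N) = 12/N
o/(-247127) + 359732/(√(-235842 + (m(188) + 57348)*(-14700 - 31196))) = 322080/(-247127) + 359732/(√(-235842 + (12/188 + 57348)*(-14700 - 31196))) = 322080*(-1/247127) + 359732/(√(-235842 + (12*(1/188) + 57348)*(-45896))) = -322080/247127 + 359732/(√(-235842 + (3/47 + 57348)*(-45896))) = -322080/247127 + 359732/(√(-235842 + (2695359/47)*(-45896))) = -322080/247127 + 359732/(√(-235842 - 123706196664/47)) = -322080/247127 + 359732/(√(-123717281238/47)) = -322080/247127 + 359732/((3*I*√646079135354/47)) = -322080/247127 + 359732*(-I*√646079135354/41239093746) = -322080/247127 - 179866*I*√646079135354/20619546873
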